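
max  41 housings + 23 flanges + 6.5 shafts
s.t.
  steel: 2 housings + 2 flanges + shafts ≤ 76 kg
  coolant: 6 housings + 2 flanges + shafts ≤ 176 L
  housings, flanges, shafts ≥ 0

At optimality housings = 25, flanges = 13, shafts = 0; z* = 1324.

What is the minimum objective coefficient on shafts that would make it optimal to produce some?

11.5

Both steel and coolant are binding at x*.
Dual feasibility on the basic columns requires 2·y_steel + 6·y_coolant = 41, 2·y_steel + 2·y_coolant = 23.
This yields shadow prices y_steel = 7, y_coolant = 4.5.
shafts enters the basis when its profit ≥ yᵀa₃ = 7·1 + 4.5·1 = 11.5.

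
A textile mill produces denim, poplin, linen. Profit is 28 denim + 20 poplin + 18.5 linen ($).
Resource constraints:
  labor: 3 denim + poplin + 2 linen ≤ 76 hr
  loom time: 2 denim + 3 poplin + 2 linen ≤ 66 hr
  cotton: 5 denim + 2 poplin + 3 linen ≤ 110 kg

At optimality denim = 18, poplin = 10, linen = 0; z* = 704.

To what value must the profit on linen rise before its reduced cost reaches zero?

Check each constraint at x*: labor 64/76 (slack 12); loom time 66/66 (tight); cotton 110/110 (tight).
By complementary slackness, y = 0 for the non-binding constraint.
From A_Bᵀ y = c: 2·y_loom time + 5·y_cotton = 28; 3·y_loom time + 2·y_cotton = 20.
→ y_loom time = 4 and y_cotton = 4.
linen enters the basis when its profit ≥ yᵀa₃ = 4·2 + 4·3 = 20.

20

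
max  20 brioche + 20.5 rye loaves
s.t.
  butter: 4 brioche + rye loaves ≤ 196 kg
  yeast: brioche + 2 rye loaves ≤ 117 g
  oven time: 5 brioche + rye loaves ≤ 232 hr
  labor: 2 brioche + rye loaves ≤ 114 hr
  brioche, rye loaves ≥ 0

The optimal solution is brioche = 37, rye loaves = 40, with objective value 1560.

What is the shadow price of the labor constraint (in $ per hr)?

Check each constraint at x*: butter 188/196 (slack 8); yeast 117/117 (tight); oven time 225/232 (slack 7); labor 114/114 (tight).
Since butter, oven time are not tight, their duals are 0.
From A_Bᵀ y = c: 1·y_yeast + 2·y_labor = 20; 2·y_yeast + 1·y_labor = 20.5.
This yields shadow prices y_yeast = 7, y_labor = 6.5.
Shadow price of labor = 6.5.

6.5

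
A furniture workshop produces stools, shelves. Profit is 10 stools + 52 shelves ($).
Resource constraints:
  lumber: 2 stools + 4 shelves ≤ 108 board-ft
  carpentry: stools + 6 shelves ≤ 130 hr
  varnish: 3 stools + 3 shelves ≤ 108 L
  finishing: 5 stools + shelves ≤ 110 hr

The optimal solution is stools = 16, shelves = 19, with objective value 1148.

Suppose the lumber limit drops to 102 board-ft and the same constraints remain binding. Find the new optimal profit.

Binding: lumber and carpentry. Non-binding: varnish (3 unused), finishing (11 unused).
Since varnish, finishing are not tight, their duals are 0.
Dual feasibility on the basic columns requires 2·y_lumber + 1·y_carpentry = 10, 4·y_lumber + 6·y_carpentry = 52.
→ y_lumber = 1 and y_carpentry = 8.
Δz = y_lumber·Δb = 1 × (-6) = -6, so new z* = 1148 − 6 = 1142.

1142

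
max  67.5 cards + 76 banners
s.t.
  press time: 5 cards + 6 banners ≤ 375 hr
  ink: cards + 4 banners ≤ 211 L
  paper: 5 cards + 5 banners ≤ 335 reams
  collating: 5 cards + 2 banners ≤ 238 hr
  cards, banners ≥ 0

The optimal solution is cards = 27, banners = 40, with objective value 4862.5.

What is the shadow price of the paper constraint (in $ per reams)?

5

Binding: press time and paper. Non-binding: ink (24 unused), collating (23 unused).
Since ink, collating are not tight, their duals are 0.
From A_Bᵀ y = c: 5·y_press time + 5·y_paper = 67.5; 6·y_press time + 5·y_paper = 76.
This yields shadow prices y_press time = 8.5, y_paper = 5.
Shadow price of paper = 5.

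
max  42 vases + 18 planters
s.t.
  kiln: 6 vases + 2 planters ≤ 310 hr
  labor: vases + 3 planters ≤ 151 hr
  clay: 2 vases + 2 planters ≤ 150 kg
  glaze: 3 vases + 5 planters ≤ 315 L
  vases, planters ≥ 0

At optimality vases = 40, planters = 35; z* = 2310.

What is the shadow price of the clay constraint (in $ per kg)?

At the optimum: kiln uses 310 of 310 (binding); labor uses 145 of 151 (slack = 6); clay uses 150 of 150 (binding); glaze uses 295 of 315 (slack = 20).
Since labor, glaze are not tight, their duals are 0.
Dual feasibility on the basic columns requires 6·y_kiln + 2·y_clay = 42, 2·y_kiln + 2·y_clay = 18.
This yields shadow prices y_kiln = 6, y_clay = 3.
Shadow price of clay = 3.

3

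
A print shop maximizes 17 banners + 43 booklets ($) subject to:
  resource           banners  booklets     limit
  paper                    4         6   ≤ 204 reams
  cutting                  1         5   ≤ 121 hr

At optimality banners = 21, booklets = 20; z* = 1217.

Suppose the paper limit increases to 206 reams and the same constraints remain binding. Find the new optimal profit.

Check each constraint at x*: paper 204/204 (tight); cutting 121/121 (tight).
The binding rows give the dual system: 4·y_paper + 1·y_cutting = 17 and 6·y_paper + 5·y_cutting = 43.
→ y_paper = 3 and y_cutting = 5.
Δz = y_paper·Δb = 3 × (2) = 6, so new z* = 1217 + 6 = 1223.

1223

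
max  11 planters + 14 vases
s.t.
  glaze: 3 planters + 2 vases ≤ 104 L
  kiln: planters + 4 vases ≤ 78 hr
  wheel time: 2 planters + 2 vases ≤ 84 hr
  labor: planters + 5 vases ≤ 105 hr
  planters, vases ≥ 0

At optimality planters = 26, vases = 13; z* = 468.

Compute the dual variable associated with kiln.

2

Check each constraint at x*: glaze 104/104 (tight); kiln 78/78 (tight); wheel time 78/84 (slack 6); labor 91/105 (slack 14).
Since wheel time, labor are not tight, their duals are 0.
From A_Bᵀ y = c: 3·y_glaze + 1·y_kiln = 11; 2·y_glaze + 4·y_kiln = 14.
Solving: y_glaze = 3, y_kiln = 2.
Shadow price of kiln = 2.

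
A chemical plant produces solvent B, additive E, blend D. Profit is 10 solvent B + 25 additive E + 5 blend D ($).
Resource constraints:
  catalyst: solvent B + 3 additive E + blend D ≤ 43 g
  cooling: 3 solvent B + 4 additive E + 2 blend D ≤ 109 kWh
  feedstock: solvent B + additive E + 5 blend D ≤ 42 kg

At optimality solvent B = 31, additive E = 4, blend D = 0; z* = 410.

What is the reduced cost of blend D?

At the optimum: catalyst uses 43 of 43 (binding); cooling uses 109 of 109 (binding); feedstock uses 35 of 42 (slack = 7).
Since feedstock is not tight, its dual is 0.
From A_Bᵀ y = c: 1·y_catalyst + 3·y_cooling = 10; 3·y_catalyst + 4·y_cooling = 25.
→ y_catalyst = 7 and y_cooling = 1.
Reduced cost of blend D: c₃ − yᵀa₃ = 5 − (7·1 + 1·2) = 5 − 9 = -4.

-4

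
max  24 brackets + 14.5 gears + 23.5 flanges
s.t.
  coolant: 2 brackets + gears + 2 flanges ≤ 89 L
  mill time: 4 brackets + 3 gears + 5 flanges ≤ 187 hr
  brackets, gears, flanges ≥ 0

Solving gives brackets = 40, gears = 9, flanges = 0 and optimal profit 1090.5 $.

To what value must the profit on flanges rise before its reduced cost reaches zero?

26.5

Check each constraint at x*: coolant 89/89 (tight); mill time 187/187 (tight).
The binding rows give the dual system: 2·y_coolant + 4·y_mill time = 24 and 1·y_coolant + 3·y_mill time = 14.5.
→ y_coolant = 7 and y_mill time = 2.5.
flanges enters the basis when its profit ≥ yᵀa₃ = 7·2 + 2.5·5 = 26.5.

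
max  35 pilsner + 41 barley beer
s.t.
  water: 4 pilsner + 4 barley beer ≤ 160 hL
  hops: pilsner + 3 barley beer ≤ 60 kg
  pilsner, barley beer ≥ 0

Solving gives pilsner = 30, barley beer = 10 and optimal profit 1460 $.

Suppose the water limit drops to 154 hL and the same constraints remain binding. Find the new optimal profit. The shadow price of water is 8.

Δb = -6, so new z* = 1460 + (8)·(-6) = 1460 − 48 = 1412.

1412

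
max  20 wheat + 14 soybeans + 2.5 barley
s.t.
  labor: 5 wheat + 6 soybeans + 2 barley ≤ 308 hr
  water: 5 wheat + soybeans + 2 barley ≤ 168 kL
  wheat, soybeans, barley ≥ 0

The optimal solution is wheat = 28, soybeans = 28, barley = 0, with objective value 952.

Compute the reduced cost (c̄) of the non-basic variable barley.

-5.5

Check each constraint at x*: labor 308/308 (tight); water 168/168 (tight).
The binding rows give the dual system: 5·y_labor + 5·y_water = 20 and 6·y_labor + 1·y_water = 14.
Solving: y_labor = 2, y_water = 2.
Reduced cost of barley: c₃ − yᵀa₃ = 2.5 − (2·2 + 2·2) = 2.5 − 8 = -5.5.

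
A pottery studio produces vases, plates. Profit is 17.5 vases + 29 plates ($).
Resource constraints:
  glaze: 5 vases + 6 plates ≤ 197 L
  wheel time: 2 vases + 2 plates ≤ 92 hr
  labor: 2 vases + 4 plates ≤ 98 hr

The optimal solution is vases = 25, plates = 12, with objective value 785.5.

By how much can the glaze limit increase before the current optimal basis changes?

36

Binding constraints: glaze, labor. The basis is B = [[5,6],[2,4]] with det 8.
Per unit increase in glaze, x* moves by d = (0.5, -0.25).
The basis stays optimal until wheel time becomes binding; allowable increase = 36 L.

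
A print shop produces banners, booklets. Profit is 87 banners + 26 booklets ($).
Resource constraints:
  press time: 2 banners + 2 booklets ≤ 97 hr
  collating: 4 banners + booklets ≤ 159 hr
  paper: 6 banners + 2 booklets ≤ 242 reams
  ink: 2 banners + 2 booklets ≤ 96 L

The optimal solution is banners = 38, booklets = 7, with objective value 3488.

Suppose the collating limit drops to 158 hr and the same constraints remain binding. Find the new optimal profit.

3479

At the optimum: press time uses 90 of 97 (slack = 7); collating uses 159 of 159 (binding); paper uses 242 of 242 (binding); ink uses 90 of 96 (slack = 6).
By complementary slackness, y = 0 for the non-binding constraints.
The binding rows give the dual system: 4·y_collating + 6·y_paper = 87 and 1·y_collating + 2·y_paper = 26.
Solving: y_collating = 9, y_paper = 8.5.
Δz = y_collating·Δb = 9 × (-1) = -9, so new z* = 3488 − 9 = 3479.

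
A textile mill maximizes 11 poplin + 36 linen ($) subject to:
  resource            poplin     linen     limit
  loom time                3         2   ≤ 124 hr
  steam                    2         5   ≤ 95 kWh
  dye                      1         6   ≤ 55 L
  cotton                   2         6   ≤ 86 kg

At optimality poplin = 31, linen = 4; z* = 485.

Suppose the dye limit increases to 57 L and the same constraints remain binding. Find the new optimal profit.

Binding: dye and cotton. Non-binding: loom time (23 unused), steam (13 unused).
Since loom time, steam are not tight, their duals are 0.
The binding rows give the dual system: 1·y_dye + 2·y_cotton = 11 and 6·y_dye + 6·y_cotton = 36.
Solving: y_dye = 1, y_cotton = 5.
Δz = y_dye·Δb = 1 × (2) = 2, so new z* = 485 + 2 = 487.

487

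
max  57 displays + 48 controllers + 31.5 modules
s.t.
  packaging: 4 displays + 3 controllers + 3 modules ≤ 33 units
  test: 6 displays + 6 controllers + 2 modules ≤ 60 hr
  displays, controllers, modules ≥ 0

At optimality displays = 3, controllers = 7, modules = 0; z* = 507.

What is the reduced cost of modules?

Check each constraint at x*: packaging 33/33 (tight); test 60/60 (tight).
The binding rows give the dual system: 4·y_packaging + 6·y_test = 57 and 3·y_packaging + 6·y_test = 48.
This yields shadow prices y_packaging = 9, y_test = 3.5.
Reduced cost of modules: c₃ − yᵀa₃ = 31.5 − (9·3 + 3.5·2) = 31.5 − 34 = -2.5.

-2.5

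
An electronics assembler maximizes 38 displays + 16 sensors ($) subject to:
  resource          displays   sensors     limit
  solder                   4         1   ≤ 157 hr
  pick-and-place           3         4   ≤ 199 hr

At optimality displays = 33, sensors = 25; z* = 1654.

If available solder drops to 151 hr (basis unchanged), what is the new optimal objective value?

At the optimum: solder uses 157 of 157 (binding); pick-and-place uses 199 of 199 (binding).
Dual feasibility on the basic columns requires 4·y_solder + 3·y_pick-and-place = 38, 1·y_solder + 4·y_pick-and-place = 16.
This yields shadow prices y_solder = 8, y_pick-and-place = 2.
Δz = y_solder·Δb = 8 × (-6) = -48, so new z* = 1654 − 48 = 1606.

1606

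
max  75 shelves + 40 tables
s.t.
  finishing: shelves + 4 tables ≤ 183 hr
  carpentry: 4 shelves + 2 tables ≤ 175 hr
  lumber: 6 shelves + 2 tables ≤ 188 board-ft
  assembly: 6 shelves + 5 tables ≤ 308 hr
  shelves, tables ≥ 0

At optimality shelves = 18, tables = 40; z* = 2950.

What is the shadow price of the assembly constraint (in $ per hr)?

5

Binding: lumber and assembly. Non-binding: finishing (5 unused), carpentry (23 unused).
Since finishing, carpentry are not tight, their duals are 0.
From A_Bᵀ y = c: 6·y_lumber + 6·y_assembly = 75; 2·y_lumber + 5·y_assembly = 40.
→ y_lumber = 7.5 and y_assembly = 5.
Shadow price of assembly = 5.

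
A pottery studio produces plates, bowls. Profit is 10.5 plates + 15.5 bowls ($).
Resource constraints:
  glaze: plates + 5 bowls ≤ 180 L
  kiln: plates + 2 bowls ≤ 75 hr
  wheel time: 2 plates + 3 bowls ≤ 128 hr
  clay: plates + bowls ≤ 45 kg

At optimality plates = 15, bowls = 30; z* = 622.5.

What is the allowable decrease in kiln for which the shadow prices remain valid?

Binding constraints: kiln, clay. The basis is B = [[1,2],[1,1]] with det -1.
Per unit decrease in kiln, x* moves by d = (1, -1).
The basis stays optimal until bowls reaches 0; allowable decrease = 30 hr.

30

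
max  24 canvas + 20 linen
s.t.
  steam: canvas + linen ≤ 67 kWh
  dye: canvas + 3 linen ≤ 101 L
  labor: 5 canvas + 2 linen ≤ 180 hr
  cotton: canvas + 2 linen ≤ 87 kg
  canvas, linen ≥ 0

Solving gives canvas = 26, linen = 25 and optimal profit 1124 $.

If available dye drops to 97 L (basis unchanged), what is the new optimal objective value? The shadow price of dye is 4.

Δb = -4, so new z* = 1124 + (4)·(-4) = 1124 − 16 = 1108.

1108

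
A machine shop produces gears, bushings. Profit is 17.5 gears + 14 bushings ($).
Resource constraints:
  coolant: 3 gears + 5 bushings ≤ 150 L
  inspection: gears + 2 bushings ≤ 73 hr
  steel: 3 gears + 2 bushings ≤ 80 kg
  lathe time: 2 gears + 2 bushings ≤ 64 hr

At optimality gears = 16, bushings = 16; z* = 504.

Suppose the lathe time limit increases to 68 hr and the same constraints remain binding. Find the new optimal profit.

Check each constraint at x*: coolant 128/150 (slack 22); inspection 48/73 (slack 25); steel 80/80 (tight); lathe time 64/64 (tight).
Since coolant, inspection are not tight, their duals are 0.
Dual feasibility on the basic columns requires 3·y_steel + 2·y_lathe time = 17.5, 2·y_steel + 2·y_lathe time = 14.
Solving: y_steel = 3.5, y_lathe time = 3.5.
Δz = y_lathe time·Δb = 3.5 × (4) = 14, so new z* = 504 + 14 = 518.

518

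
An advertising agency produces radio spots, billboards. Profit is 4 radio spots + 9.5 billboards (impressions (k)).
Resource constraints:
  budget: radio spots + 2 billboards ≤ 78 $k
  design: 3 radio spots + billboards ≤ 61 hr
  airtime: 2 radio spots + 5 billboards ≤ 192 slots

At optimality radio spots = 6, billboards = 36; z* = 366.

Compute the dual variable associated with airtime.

Binding: budget and airtime. Non-binding: design (7 unused).
By complementary slackness, y = 0 for the non-binding constraint.
From A_Bᵀ y = c: 1·y_budget + 2·y_airtime = 4; 2·y_budget + 5·y_airtime = 9.5.
→ y_budget = 1 and y_airtime = 1.5.
Shadow price of airtime = 1.5.

1.5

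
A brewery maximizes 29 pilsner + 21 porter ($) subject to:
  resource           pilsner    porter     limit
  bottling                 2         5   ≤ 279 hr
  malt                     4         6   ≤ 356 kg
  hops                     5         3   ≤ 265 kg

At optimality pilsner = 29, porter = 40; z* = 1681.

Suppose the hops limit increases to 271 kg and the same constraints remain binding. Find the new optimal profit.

Check each constraint at x*: bottling 258/279 (slack 21); malt 356/356 (tight); hops 265/265 (tight).
Slack constraints have shadow price 0 (complementary slackness).
From A_Bᵀ y = c: 4·y_malt + 5·y_hops = 29; 6·y_malt + 3·y_hops = 21.
→ y_malt = 1 and y_hops = 5.
Δz = y_hops·Δb = 5 × (6) = 30, so new z* = 1681 + 30 = 1711.

1711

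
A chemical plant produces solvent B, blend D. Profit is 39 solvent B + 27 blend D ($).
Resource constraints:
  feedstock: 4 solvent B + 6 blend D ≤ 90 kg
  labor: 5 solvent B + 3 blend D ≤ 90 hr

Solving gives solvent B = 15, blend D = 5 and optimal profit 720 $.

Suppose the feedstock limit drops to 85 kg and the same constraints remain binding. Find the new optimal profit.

715

Both feedstock and labor are binding at x*.
Dual feasibility on the basic columns requires 4·y_feedstock + 5·y_labor = 39, 6·y_feedstock + 3·y_labor = 27.
Solving: y_feedstock = 1, y_labor = 7.
Δz = y_feedstock·Δb = 1 × (-5) = -5, so new z* = 720 − 5 = 715.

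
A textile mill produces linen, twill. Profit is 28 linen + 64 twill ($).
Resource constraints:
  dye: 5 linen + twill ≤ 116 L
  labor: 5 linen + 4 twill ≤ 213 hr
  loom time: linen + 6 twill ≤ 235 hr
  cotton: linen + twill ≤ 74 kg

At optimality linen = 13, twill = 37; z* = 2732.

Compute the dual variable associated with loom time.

8

Binding: labor and loom time. Non-binding: dye (14 unused), cotton (24 unused).
By complementary slackness, y = 0 for the non-binding constraints.
The binding rows give the dual system: 5·y_labor + 1·y_loom time = 28 and 4·y_labor + 6·y_loom time = 64.
→ y_labor = 4 and y_loom time = 8.
Shadow price of loom time = 8.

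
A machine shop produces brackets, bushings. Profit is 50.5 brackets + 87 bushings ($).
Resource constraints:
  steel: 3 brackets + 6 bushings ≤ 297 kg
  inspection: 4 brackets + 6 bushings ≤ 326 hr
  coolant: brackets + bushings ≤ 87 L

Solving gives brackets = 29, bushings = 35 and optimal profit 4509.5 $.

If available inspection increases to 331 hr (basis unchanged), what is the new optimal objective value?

Check each constraint at x*: steel 297/297 (tight); inspection 326/326 (tight); coolant 64/87 (slack 23).
Slack constraints have shadow price 0 (complementary slackness).
The binding rows give the dual system: 3·y_steel + 4·y_inspection = 50.5 and 6·y_steel + 6·y_inspection = 87.
Solving: y_steel = 7.5, y_inspection = 7.
Δz = y_inspection·Δb = 7 × (5) = 35, so new z* = 4509.5 + 35 = 4544.5.

4544.5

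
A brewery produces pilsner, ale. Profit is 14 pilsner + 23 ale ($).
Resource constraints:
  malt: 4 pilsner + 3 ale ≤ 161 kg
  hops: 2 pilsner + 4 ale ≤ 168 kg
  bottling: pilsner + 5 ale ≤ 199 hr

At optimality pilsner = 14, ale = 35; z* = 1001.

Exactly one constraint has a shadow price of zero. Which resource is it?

malt: 161/161 (binding)
hops: 168/168 (binding)
bottling: 189/199 (slack 10)
By complementary slackness, a constraint with positive slack has shadow price 0 → bottling.

bottling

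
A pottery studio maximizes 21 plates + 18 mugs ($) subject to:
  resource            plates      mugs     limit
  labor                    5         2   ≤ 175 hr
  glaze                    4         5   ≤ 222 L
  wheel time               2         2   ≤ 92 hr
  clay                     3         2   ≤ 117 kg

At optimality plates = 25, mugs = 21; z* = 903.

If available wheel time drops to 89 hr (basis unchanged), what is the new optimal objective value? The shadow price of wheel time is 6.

885

Δb = -3, so new z* = 903 + (6)·(-3) = 903 − 18 = 885.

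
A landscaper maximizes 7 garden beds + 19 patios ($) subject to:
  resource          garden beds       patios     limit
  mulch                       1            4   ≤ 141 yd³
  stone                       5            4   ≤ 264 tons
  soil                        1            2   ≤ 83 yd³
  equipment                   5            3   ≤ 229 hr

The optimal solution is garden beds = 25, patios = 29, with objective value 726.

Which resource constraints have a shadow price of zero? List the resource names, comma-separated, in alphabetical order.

equipment, stone

mulch: 141/141 (binding)
stone: 241/264 (slack 23)
soil: 83/83 (binding)
equipment: 212/229 (slack 17)
By complementary slackness, a constraint with positive slack has shadow price 0 → equipment, stone.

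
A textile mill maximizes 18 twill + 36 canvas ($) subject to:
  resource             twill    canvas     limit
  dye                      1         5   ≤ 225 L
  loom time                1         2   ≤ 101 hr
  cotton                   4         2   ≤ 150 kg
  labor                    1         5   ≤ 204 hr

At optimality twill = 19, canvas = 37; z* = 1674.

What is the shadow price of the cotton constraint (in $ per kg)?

At the optimum: dye uses 204 of 225 (slack = 21); loom time uses 93 of 101 (slack = 8); cotton uses 150 of 150 (binding); labor uses 204 of 204 (binding).
By complementary slackness, y = 0 for the non-binding constraints.
The binding rows give the dual system: 4·y_cotton + 1·y_labor = 18 and 2·y_cotton + 5·y_labor = 36.
This yields shadow prices y_cotton = 3, y_labor = 6.
Shadow price of cotton = 3.

3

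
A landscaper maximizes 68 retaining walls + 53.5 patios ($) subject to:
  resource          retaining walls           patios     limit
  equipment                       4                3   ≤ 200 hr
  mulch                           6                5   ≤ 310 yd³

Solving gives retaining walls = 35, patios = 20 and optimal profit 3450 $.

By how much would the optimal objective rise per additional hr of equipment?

9.5

At the optimum: equipment uses 200 of 200 (binding); mulch uses 310 of 310 (binding).
From A_Bᵀ y = c: 4·y_equipment + 6·y_mulch = 68; 3·y_equipment + 5·y_mulch = 53.5.
Solving: y_equipment = 9.5, y_mulch = 5.
Shadow price of equipment = 9.5.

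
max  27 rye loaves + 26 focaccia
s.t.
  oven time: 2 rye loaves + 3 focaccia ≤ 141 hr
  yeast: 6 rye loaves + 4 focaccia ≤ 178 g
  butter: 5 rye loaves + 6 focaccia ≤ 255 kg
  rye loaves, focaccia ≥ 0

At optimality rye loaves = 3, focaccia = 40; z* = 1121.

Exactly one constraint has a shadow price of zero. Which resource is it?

oven time

oven time: 126/141 (slack 15)
yeast: 178/178 (binding)
butter: 255/255 (binding)
By complementary slackness, a constraint with positive slack has shadow price 0 → oven time.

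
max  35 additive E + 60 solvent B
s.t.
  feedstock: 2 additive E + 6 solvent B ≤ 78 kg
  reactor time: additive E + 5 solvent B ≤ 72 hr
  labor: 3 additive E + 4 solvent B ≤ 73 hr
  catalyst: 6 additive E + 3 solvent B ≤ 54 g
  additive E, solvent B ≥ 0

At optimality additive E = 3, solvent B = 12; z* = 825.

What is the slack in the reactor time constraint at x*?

reactor time used = 1·3 + 5·12 = 63; slack = 72 − 63 = 9.

9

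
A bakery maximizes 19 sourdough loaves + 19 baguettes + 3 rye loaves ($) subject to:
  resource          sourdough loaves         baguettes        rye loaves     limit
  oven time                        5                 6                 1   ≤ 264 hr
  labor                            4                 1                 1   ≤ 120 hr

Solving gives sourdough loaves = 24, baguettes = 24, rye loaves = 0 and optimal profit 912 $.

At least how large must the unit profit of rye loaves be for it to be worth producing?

4

Check each constraint at x*: oven time 264/264 (tight); labor 120/120 (tight).
From A_Bᵀ y = c: 5·y_oven time + 4·y_labor = 19; 6·y_oven time + 1·y_labor = 19.
Solving: y_oven time = 3, y_labor = 1.
rye loaves enters the basis when its profit ≥ yᵀa₃ = 3·1 + 1·1 = 4.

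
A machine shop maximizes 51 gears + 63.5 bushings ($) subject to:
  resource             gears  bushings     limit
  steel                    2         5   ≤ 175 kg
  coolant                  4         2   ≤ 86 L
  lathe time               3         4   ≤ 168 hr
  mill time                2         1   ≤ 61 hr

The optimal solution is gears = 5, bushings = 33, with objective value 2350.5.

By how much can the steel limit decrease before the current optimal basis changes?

132

Binding constraints: steel, coolant. The basis is B = [[2,5],[4,2]] with det -16.
Per unit decrease in steel, x* moves by d = (0.125, -0.25).
The basis stays optimal until bushings reaches 0; allowable decrease = 132 kg.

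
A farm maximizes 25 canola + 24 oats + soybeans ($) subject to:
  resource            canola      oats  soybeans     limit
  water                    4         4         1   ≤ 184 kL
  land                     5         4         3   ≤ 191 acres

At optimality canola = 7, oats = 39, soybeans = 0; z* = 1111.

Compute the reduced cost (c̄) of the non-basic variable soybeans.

Both water and land are binding at x*.
From A_Bᵀ y = c: 4·y_water + 5·y_land = 25; 4·y_water + 4·y_land = 24.
Solving: y_water = 5, y_land = 1.
Reduced cost of soybeans: c₃ − yᵀa₃ = 1 − (5·1 + 1·3) = 1 − 8 = -7.

-7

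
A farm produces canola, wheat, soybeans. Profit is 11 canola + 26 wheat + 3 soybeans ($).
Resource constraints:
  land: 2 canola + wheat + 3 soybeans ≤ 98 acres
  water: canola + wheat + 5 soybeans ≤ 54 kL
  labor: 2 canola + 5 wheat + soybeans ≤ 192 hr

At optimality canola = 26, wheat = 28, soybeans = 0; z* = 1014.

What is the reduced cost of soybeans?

-7

Binding: water and labor. Non-binding: land (18 unused).
Since land is not tight, its dual is 0.
The binding rows give the dual system: 1·y_water + 2·y_labor = 11 and 1·y_water + 5·y_labor = 26.
This yields shadow prices y_water = 1, y_labor = 5.
Reduced cost of soybeans: c₃ − yᵀa₃ = 3 − (1·5 + 5·1) = 3 − 10 = -7.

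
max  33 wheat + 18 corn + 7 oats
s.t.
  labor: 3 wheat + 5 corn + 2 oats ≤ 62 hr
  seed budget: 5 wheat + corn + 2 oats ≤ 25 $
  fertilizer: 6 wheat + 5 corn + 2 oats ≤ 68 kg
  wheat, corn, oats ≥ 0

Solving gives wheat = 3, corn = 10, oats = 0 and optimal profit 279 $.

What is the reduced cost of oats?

-5

Check each constraint at x*: labor 59/62 (slack 3); seed budget 25/25 (tight); fertilizer 68/68 (tight).
Since labor is not tight, its dual is 0.
From A_Bᵀ y = c: 5·y_seed budget + 6·y_fertilizer = 33; 1·y_seed budget + 5·y_fertilizer = 18.
→ y_seed budget = 3 and y_fertilizer = 3.
Reduced cost of oats: c₃ − yᵀa₃ = 7 − (3·2 + 3·2) = 7 − 12 = -5.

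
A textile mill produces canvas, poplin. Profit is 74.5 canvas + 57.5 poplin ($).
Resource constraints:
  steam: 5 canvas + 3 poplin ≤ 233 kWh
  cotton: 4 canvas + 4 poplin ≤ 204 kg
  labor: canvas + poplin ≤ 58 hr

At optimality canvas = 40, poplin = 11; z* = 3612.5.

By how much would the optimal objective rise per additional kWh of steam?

8.5

Binding: steam and cotton. Non-binding: labor (7 unused).
Since labor is not tight, its dual is 0.
Dual feasibility on the basic columns requires 5·y_steam + 4·y_cotton = 74.5, 3·y_steam + 4·y_cotton = 57.5.
Solving: y_steam = 8.5, y_cotton = 8.
Shadow price of steam = 8.5.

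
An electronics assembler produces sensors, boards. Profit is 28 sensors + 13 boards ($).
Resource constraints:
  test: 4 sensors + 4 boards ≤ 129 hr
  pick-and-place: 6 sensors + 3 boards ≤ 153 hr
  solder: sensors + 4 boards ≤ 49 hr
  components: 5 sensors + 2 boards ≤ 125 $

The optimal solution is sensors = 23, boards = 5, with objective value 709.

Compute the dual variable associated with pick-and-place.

3

Binding: pick-and-place and components. Non-binding: test (17 unused), solder (6 unused).
Slack constraints have shadow price 0 (complementary slackness).
From A_Bᵀ y = c: 6·y_pick-and-place + 5·y_components = 28; 3·y_pick-and-place + 2·y_components = 13.
Solving: y_pick-and-place = 3, y_components = 2.
Shadow price of pick-and-place = 3.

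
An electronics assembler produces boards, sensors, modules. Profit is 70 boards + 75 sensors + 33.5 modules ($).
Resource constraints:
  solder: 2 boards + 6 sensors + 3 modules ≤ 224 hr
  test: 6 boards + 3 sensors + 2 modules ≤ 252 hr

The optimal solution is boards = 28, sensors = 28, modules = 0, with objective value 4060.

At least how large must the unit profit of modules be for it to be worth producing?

Check each constraint at x*: solder 224/224 (tight); test 252/252 (tight).
Dual feasibility on the basic columns requires 2·y_solder + 6·y_test = 70, 6·y_solder + 3·y_test = 75.
Solving: y_solder = 8, y_test = 9.
modules enters the basis when its profit ≥ yᵀa₃ = 8·3 + 9·2 = 42.

42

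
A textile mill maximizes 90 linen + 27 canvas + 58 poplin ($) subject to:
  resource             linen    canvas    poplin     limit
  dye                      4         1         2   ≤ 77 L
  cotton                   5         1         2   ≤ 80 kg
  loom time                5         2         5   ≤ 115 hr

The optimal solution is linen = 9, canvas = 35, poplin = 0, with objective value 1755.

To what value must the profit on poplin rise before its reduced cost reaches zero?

63

Check each constraint at x*: dye 71/77 (slack 6); cotton 80/80 (tight); loom time 115/115 (tight).
By complementary slackness, y = 0 for the non-binding constraint.
The binding rows give the dual system: 5·y_cotton + 5·y_loom time = 90 and 1·y_cotton + 2·y_loom time = 27.
→ y_cotton = 9 and y_loom time = 9.
poplin enters the basis when its profit ≥ yᵀa₃ = 9·2 + 9·5 = 63.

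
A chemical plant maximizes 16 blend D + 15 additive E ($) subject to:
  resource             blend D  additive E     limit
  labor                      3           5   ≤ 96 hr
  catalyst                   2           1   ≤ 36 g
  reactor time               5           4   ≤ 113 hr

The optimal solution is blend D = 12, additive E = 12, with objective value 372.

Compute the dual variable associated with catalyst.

5

Check each constraint at x*: labor 96/96 (tight); catalyst 36/36 (tight); reactor time 108/113 (slack 5).
Slack constraints have shadow price 0 (complementary slackness).
Dual feasibility on the basic columns requires 3·y_labor + 2·y_catalyst = 16, 5·y_labor + 1·y_catalyst = 15.
This yields shadow prices y_labor = 2, y_catalyst = 5.
Shadow price of catalyst = 5.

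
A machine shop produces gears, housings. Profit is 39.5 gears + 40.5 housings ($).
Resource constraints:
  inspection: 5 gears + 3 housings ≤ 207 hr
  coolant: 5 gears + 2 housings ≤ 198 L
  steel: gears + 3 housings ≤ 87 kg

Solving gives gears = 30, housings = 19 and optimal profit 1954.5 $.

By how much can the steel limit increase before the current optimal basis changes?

120

Binding constraints: inspection, steel. The basis is B = [[5,3],[1,3]] with det 12.
Per unit increase in steel, x* moves by d = (-0.25, 0.4167).
The basis stays optimal until gears reaches 0; allowable increase = 120 kg.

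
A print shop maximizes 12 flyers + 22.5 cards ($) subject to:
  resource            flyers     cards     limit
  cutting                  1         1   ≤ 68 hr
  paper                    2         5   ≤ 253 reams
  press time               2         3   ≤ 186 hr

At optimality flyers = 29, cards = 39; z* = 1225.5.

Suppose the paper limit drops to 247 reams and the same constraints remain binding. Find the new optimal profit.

Binding: cutting and paper. Non-binding: press time (11 unused).
Slack constraints have shadow price 0 (complementary slackness).
The binding rows give the dual system: 1·y_cutting + 2·y_paper = 12 and 1·y_cutting + 5·y_paper = 22.5.
Solving: y_cutting = 5, y_paper = 3.5.
Δz = y_paper·Δb = 3.5 × (-6) = -21, so new z* = 1225.5 − 21 = 1204.5.

1204.5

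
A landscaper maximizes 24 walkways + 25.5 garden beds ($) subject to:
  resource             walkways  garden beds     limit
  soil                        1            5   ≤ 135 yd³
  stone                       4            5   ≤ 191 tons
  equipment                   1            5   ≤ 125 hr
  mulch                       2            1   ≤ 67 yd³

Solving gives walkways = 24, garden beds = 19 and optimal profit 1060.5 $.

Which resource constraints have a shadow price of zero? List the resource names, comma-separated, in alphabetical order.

equipment, soil

soil: 119/135 (slack 16)
stone: 191/191 (binding)
equipment: 119/125 (slack 6)
mulch: 67/67 (binding)
By complementary slackness, a constraint with positive slack has shadow price 0 → equipment, soil.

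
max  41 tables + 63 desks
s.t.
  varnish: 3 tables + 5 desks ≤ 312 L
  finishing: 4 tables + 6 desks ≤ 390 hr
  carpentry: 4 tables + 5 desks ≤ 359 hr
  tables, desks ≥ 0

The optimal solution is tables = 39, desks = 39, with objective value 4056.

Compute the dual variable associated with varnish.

3

At the optimum: varnish uses 312 of 312 (binding); finishing uses 390 of 390 (binding); carpentry uses 351 of 359 (slack = 8).
Slack constraints have shadow price 0 (complementary slackness).
The binding rows give the dual system: 3·y_varnish + 4·y_finishing = 41 and 5·y_varnish + 6·y_finishing = 63.
Solving: y_varnish = 3, y_finishing = 8.
Shadow price of varnish = 3.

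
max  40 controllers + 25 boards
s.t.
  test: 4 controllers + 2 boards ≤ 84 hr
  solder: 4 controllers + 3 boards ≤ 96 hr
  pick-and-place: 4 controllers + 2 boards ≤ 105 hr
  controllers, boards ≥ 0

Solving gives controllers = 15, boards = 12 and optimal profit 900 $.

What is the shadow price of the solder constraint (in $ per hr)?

Check each constraint at x*: test 84/84 (tight); solder 96/96 (tight); pick-and-place 84/105 (slack 21).
By complementary slackness, y = 0 for the non-binding constraint.
The binding rows give the dual system: 4·y_test + 4·y_solder = 40 and 2·y_test + 3·y_solder = 25.
→ y_test = 5 and y_solder = 5.
Shadow price of solder = 5.

5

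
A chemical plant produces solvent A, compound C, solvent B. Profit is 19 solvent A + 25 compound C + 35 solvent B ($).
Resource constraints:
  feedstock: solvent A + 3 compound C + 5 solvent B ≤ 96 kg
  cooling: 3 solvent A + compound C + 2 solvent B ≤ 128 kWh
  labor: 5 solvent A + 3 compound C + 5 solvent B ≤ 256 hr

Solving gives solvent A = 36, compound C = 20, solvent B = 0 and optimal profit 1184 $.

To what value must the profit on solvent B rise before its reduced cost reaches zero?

Check each constraint at x*: feedstock 96/96 (tight); cooling 128/128 (tight); labor 240/256 (slack 16).
Slack constraints have shadow price 0 (complementary slackness).
Dual feasibility on the basic columns requires 1·y_feedstock + 3·y_cooling = 19, 3·y_feedstock + 1·y_cooling = 25.
Solving: y_feedstock = 7, y_cooling = 4.
solvent B enters the basis when its profit ≥ yᵀa₃ = 7·5 + 4·2 = 43.

43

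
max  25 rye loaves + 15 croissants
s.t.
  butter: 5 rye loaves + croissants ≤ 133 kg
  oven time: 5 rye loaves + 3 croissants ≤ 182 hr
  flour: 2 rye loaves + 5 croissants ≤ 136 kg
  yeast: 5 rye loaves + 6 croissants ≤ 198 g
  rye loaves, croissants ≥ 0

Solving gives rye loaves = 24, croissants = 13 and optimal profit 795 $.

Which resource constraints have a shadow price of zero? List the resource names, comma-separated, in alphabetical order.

butter: 133/133 (binding)
oven time: 159/182 (slack 23)
flour: 113/136 (slack 23)
yeast: 198/198 (binding)
By complementary slackness, a constraint with positive slack has shadow price 0 → flour, oven time.

flour, oven time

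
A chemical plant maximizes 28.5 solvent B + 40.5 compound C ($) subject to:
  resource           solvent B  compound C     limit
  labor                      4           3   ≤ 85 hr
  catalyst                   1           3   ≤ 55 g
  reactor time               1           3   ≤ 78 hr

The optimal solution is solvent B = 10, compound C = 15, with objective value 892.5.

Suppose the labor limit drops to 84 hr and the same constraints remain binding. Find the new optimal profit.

At the optimum: labor uses 85 of 85 (binding); catalyst uses 55 of 55 (binding); reactor time uses 55 of 78 (slack = 23).
Since reactor time is not tight, its dual is 0.
The binding rows give the dual system: 4·y_labor + 1·y_catalyst = 28.5 and 3·y_labor + 3·y_catalyst = 40.5.
Solving: y_labor = 5, y_catalyst = 8.5.
Δz = y_labor·Δb = 5 × (-1) = -5, so new z* = 892.5 − 5 = 887.5.

887.5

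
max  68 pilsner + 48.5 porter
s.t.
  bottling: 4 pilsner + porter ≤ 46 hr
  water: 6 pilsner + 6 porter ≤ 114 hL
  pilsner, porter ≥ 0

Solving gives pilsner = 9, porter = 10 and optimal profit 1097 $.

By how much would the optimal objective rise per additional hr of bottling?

6.5

Check each constraint at x*: bottling 46/46 (tight); water 114/114 (tight).
From A_Bᵀ y = c: 4·y_bottling + 6·y_water = 68; 1·y_bottling + 6·y_water = 48.5.
Solving: y_bottling = 6.5, y_water = 7.
Shadow price of bottling = 6.5.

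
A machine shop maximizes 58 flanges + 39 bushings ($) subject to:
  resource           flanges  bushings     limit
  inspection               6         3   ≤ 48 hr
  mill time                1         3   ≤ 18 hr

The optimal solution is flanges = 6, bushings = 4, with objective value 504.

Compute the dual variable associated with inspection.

9

At the optimum: inspection uses 48 of 48 (binding); mill time uses 18 of 18 (binding).
From A_Bᵀ y = c: 6·y_inspection + 1·y_mill time = 58; 3·y_inspection + 3·y_mill time = 39.
This yields shadow prices y_inspection = 9, y_mill time = 4.
Shadow price of inspection = 9.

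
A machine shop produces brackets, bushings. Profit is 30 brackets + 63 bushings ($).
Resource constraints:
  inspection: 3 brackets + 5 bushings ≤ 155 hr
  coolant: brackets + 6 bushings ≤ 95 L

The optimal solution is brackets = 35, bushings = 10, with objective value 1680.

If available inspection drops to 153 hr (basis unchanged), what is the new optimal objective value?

Both inspection and coolant are binding at x*.
Dual feasibility on the basic columns requires 3·y_inspection + 1·y_coolant = 30, 5·y_inspection + 6·y_coolant = 63.
This yields shadow prices y_inspection = 9, y_coolant = 3.
Δz = y_inspection·Δb = 9 × (-2) = -18, so new z* = 1680 − 18 = 1662.

1662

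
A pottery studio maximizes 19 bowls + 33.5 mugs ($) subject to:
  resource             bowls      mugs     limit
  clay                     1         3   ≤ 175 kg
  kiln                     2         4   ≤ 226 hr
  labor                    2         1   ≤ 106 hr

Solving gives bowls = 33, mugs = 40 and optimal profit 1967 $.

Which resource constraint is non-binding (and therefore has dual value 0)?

clay: 153/175 (slack 22)
kiln: 226/226 (binding)
labor: 106/106 (binding)
By complementary slackness, a constraint with positive slack has shadow price 0 → clay.

clay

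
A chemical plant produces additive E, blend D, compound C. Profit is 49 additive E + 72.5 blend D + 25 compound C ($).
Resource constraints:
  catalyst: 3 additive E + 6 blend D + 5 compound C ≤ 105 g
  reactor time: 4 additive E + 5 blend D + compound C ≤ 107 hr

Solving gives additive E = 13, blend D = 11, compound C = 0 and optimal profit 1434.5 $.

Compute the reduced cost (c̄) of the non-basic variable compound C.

-8.5

Check each constraint at x*: catalyst 105/105 (tight); reactor time 107/107 (tight).
Dual feasibility on the basic columns requires 3·y_catalyst + 4·y_reactor time = 49, 6·y_catalyst + 5·y_reactor time = 72.5.
This yields shadow prices y_catalyst = 5, y_reactor time = 8.5.
Reduced cost of compound C: c₃ − yᵀa₃ = 25 − (5·5 + 8.5·1) = 25 − 33.5 = -8.5.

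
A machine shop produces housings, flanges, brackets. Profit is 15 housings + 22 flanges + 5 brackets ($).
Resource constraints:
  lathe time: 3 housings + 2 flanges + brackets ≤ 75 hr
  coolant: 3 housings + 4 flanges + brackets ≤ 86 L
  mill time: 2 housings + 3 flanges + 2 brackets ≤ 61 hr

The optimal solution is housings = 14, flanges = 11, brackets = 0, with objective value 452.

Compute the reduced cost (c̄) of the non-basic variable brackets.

-8

Check each constraint at x*: lathe time 64/75 (slack 11); coolant 86/86 (tight); mill time 61/61 (tight).
Slack constraints have shadow price 0 (complementary slackness).
From A_Bᵀ y = c: 3·y_coolant + 2·y_mill time = 15; 4·y_coolant + 3·y_mill time = 22.
Solving: y_coolant = 1, y_mill time = 6.
Reduced cost of brackets: c₃ − yᵀa₃ = 5 − (1·1 + 6·2) = 5 − 13 = -8.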